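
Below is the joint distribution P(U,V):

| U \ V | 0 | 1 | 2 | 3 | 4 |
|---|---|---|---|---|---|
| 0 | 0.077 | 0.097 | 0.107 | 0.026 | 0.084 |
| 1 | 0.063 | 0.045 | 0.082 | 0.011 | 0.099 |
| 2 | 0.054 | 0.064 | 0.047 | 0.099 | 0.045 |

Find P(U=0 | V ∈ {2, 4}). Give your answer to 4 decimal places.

P(V=2) = 0.107 + 0.082 + 0.047 = 0.236.
P(V=4) = 0.084 + 0.099 + 0.045 = 0.228.
P(V ∈ {2, 4}) = 0.236 + 0.228 = 0.464; P(U=0, V ∈ {2, 4}) = 0.107 + 0.084 = 0.191.
P(U=0 | V ∈ {2, 4}) = 0.191/0.464 = 0.4116.

0.4116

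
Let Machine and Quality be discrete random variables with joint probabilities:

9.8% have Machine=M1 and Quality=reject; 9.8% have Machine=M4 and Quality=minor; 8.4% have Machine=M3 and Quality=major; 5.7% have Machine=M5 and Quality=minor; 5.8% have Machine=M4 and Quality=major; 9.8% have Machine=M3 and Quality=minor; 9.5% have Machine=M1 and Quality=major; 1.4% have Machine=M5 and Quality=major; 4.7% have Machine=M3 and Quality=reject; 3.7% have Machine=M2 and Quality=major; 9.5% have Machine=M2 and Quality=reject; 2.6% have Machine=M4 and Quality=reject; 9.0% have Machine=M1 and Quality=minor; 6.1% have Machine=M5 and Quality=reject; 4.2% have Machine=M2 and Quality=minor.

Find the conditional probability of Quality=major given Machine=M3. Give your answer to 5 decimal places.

0.36681

P(Machine=M3) = 0.098 + 0.084 + 0.047 = 0.229.
P(Quality=major | Machine=M3) = 0.084/0.229 = 0.36681.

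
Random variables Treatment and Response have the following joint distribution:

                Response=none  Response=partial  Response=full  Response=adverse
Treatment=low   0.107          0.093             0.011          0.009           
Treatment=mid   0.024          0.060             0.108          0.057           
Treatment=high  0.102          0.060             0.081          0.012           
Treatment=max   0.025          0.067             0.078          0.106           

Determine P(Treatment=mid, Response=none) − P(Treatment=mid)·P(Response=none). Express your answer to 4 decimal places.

-0.0402

P(Treatment=mid) = 0.024 + 0.060 + 0.108 + 0.057 = 0.249.
P(Response=none) = 0.107 + 0.024 + 0.102 + 0.025 = 0.258.
P(Treatment=mid, Response=none) − P(Treatment=mid)P(Response=none) = 0.024 − 0.249×0.258 = -0.0402.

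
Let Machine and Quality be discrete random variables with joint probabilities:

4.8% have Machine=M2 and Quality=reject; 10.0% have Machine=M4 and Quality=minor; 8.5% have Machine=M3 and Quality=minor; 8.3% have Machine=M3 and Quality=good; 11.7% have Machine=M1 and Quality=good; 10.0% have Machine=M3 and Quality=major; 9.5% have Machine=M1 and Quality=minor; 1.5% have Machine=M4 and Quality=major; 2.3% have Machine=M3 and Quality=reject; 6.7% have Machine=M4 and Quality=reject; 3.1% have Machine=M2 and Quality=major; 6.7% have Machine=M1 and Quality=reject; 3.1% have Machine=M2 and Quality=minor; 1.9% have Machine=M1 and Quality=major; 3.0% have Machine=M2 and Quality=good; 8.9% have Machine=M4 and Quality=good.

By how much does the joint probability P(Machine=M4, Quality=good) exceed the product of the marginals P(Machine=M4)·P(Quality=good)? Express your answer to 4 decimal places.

0.0026

P(Machine=M4) = 0.089 + 0.100 + 0.015 + 0.067 = 0.271.
P(Quality=good) = 0.117 + 0.030 + 0.083 + 0.089 = 0.319.
P(Machine=M4, Quality=good) − P(Machine=M4)P(Quality=good) = 0.089 − 0.271×0.319 = 0.0026.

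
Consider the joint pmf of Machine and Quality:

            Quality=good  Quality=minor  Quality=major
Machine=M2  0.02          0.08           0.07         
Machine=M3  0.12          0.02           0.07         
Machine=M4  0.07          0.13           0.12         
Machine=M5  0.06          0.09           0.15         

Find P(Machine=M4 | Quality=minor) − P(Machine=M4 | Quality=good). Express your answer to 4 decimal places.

0.1470

P(Quality=minor) = 0.08 + 0.02 + 0.13 + 0.09 = 0.32; P(Machine=M4 | Quality=minor) = 0.13/0.32 = 0.40625.
P(Quality=good) = 0.02 + 0.12 + 0.07 + 0.06 = 0.27; P(Machine=M4 | Quality=good) = 0.07/0.27 = 0.25926.
Difference = 0.1470.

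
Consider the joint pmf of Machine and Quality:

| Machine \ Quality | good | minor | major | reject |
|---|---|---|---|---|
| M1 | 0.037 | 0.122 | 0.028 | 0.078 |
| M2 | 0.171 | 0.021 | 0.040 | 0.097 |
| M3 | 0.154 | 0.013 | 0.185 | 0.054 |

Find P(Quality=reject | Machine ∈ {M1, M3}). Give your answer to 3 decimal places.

0.197

P(Machine=M1) = 0.037 + 0.122 + 0.028 + 0.078 = 0.265.
P(Machine=M3) = 0.154 + 0.013 + 0.185 + 0.054 = 0.406.
P(Machine ∈ {M1, M3}) = 0.265 + 0.406 = 0.671; P(Quality=reject, Machine ∈ {M1, M3}) = 0.078 + 0.054 = 0.132.
P(Quality=reject | Machine ∈ {M1, M3}) = 0.132/0.671 = 0.197.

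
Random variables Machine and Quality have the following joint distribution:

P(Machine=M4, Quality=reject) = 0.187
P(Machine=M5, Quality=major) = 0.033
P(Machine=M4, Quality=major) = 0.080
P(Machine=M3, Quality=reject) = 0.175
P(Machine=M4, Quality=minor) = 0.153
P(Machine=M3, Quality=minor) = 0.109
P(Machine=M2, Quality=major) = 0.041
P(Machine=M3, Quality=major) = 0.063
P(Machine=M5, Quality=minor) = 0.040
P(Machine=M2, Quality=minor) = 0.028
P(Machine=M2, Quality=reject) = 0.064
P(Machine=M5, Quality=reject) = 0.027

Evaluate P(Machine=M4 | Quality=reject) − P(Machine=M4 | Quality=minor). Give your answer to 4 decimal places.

P(Quality=reject) = 0.064 + 0.175 + 0.187 + 0.027 = 0.453; P(Machine=M4 | Quality=reject) = 0.187/0.453 = 0.41280.
P(Quality=minor) = 0.028 + 0.109 + 0.153 + 0.040 = 0.330; P(Machine=M4 | Quality=minor) = 0.153/0.330 = 0.46364.
Difference = -0.0508.

-0.0508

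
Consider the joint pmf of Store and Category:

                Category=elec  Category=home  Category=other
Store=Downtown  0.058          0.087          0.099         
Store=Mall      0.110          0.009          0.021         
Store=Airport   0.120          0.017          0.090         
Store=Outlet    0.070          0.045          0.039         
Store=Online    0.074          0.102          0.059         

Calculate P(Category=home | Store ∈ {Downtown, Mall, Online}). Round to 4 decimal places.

P(Store=Downtown) = 0.058 + 0.087 + 0.099 = 0.244.
P(Store=Mall) = 0.110 + 0.009 + 0.021 = 0.140.
P(Store=Online) = 0.074 + 0.102 + 0.059 = 0.235.
P(Store ∈ {Downtown, Mall, Online}) = 0.244 + 0.140 + 0.235 = 0.619; P(Category=home, Store ∈ {Downtown, Mall, Online}) = 0.087 + 0.009 + 0.102 = 0.198.
P(Category=home | Store ∈ {Downtown, Mall, Online}) = 0.198/0.619 = 0.3199.

0.3199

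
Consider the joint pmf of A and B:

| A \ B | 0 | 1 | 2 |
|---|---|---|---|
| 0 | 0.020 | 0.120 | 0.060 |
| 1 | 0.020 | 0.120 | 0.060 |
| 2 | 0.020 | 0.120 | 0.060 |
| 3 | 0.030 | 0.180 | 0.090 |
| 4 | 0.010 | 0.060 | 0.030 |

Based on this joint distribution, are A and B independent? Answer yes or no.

Every cell satisfies P(A,B) = P(A)·P(B). For instance P(A=3) = 0.300, P(B=2) = 0.300, and 0.300×0.300 = 0.090 matches the joint entry. So A and B are independent.

yes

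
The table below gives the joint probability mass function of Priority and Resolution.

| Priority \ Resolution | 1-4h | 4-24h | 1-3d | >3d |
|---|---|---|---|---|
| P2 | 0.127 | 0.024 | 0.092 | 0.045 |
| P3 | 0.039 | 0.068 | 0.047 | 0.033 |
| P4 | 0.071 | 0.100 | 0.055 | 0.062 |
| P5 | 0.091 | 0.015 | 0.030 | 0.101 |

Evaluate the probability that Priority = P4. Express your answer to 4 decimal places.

0.2880

P(Priority=P4) = 0.071 + 0.100 + 0.055 + 0.062 = 0.288.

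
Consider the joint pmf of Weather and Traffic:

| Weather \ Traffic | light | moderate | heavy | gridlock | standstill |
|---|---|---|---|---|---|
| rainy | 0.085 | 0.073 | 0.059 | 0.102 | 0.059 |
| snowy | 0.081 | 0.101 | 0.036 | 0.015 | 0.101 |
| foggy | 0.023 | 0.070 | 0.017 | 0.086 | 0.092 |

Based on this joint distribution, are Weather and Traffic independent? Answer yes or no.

P(Weather=snowy) = 0.334 and P(Traffic=gridlock) = 0.203, so their product is 0.06780, but P(Weather=snowy, Traffic=gridlock) = 0.015. Since these differ, Weather and Traffic are not independent.

no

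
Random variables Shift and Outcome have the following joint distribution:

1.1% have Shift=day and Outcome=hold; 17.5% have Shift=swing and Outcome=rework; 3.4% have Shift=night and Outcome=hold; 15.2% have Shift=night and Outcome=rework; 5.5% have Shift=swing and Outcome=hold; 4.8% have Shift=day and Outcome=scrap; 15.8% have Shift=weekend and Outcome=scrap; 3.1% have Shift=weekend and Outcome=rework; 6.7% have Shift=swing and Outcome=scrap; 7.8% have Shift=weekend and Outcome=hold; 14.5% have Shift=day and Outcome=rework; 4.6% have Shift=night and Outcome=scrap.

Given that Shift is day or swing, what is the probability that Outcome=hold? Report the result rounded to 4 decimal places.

0.1317

P(Shift=day) = 0.145 + 0.048 + 0.011 = 0.204.
P(Shift=swing) = 0.175 + 0.067 + 0.055 = 0.297.
P(Shift ∈ {day, swing}) = 0.204 + 0.297 = 0.501; P(Outcome=hold, Shift ∈ {day, swing}) = 0.011 + 0.055 = 0.066.
P(Outcome=hold | Shift ∈ {day, swing}) = 0.066/0.501 = 0.1317.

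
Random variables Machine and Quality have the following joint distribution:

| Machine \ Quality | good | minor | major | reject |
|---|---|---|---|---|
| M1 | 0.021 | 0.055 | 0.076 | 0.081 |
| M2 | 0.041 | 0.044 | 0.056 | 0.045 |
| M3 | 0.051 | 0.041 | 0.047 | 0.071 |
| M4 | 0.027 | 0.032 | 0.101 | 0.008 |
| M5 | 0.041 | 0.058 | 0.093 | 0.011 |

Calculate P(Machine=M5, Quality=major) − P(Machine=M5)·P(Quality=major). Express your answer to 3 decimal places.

P(Machine=M5) = 0.041 + 0.058 + 0.093 + 0.011 = 0.203.
P(Quality=major) = 0.076 + 0.056 + 0.047 + 0.101 + 0.093 = 0.373.
P(Machine=M5, Quality=major) − P(Machine=M5)P(Quality=major) = 0.093 − 0.203×0.373 = 0.017.

0.017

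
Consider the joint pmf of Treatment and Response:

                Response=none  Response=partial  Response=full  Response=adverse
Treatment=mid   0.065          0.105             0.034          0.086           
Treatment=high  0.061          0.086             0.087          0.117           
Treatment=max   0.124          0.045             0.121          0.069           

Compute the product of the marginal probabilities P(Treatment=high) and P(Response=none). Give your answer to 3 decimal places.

0.088

P(Treatment=high) = 0.061 + 0.086 + 0.087 + 0.117 = 0.351.
P(Response=none) = 0.065 + 0.061 + 0.124 = 0.250.
Product: 0.351 × 0.250 = 0.088.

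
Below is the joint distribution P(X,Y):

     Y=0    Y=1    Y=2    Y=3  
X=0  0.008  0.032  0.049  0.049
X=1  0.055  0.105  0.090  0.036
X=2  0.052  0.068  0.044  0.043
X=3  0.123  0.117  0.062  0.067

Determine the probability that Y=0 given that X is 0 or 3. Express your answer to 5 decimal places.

P(X=0) = 0.008 + 0.032 + 0.049 + 0.049 = 0.138.
P(X=3) = 0.123 + 0.117 + 0.062 + 0.067 = 0.369.
P(X ∈ {0, 3}) = 0.138 + 0.369 = 0.507; P(Y=0, X ∈ {0, 3}) = 0.008 + 0.123 = 0.131.
P(Y=0 | X ∈ {0, 3}) = 0.131/0.507 = 0.25838.

0.25838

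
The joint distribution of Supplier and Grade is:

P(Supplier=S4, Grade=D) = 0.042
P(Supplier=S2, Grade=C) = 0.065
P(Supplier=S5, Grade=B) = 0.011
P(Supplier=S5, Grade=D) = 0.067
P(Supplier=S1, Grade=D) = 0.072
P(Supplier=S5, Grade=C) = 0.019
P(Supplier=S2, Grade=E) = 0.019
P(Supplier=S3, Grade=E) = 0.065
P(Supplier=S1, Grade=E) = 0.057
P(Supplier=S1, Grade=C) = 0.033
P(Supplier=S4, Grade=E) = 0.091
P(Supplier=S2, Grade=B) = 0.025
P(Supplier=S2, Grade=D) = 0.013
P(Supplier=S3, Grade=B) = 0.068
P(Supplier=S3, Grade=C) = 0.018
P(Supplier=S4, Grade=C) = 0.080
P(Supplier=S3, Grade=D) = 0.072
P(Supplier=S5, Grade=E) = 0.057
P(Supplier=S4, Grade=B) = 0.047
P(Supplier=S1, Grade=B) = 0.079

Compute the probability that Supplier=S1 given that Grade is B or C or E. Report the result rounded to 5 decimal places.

0.23025

P(Grade=B) = 0.079 + 0.025 + 0.068 + 0.047 + 0.011 = 0.230.
P(Grade=C) = 0.033 + 0.065 + 0.018 + 0.080 + 0.019 = 0.215.
P(Grade=E) = 0.057 + 0.019 + 0.065 + 0.091 + 0.057 = 0.289.
P(Grade ∈ {B, C, E}) = 0.230 + 0.215 + 0.289 = 0.734; P(Supplier=S1, Grade ∈ {B, C, E}) = 0.079 + 0.033 + 0.057 = 0.169.
P(Supplier=S1 | Grade ∈ {B, C, E}) = 0.169/0.734 = 0.23025.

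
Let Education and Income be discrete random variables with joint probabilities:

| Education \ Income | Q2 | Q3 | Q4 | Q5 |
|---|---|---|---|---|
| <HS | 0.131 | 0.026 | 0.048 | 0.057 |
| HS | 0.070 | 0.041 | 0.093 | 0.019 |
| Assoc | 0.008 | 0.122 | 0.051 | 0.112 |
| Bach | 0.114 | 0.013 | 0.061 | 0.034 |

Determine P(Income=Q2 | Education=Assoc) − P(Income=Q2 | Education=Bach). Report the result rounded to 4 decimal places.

P(Education=Assoc) = 0.008 + 0.122 + 0.051 + 0.112 = 0.293; P(Income=Q2 | Education=Assoc) = 0.008/0.293 = 0.02730.
P(Education=Bach) = 0.114 + 0.013 + 0.061 + 0.034 = 0.222; P(Income=Q2 | Education=Bach) = 0.114/0.222 = 0.51351.
Difference = -0.4862.

-0.4862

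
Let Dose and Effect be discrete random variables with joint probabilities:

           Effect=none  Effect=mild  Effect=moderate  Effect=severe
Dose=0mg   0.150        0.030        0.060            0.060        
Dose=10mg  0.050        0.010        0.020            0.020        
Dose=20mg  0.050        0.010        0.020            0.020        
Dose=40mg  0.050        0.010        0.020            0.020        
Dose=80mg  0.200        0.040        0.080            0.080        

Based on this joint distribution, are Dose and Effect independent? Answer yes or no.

yes

Every cell satisfies P(Dose,Effect) = P(Dose)·P(Effect). For instance P(Dose=20mg) = 0.100, P(Effect=mild) = 0.100, and 0.100×0.100 = 0.010 matches the joint entry. So Dose and Effect are independent.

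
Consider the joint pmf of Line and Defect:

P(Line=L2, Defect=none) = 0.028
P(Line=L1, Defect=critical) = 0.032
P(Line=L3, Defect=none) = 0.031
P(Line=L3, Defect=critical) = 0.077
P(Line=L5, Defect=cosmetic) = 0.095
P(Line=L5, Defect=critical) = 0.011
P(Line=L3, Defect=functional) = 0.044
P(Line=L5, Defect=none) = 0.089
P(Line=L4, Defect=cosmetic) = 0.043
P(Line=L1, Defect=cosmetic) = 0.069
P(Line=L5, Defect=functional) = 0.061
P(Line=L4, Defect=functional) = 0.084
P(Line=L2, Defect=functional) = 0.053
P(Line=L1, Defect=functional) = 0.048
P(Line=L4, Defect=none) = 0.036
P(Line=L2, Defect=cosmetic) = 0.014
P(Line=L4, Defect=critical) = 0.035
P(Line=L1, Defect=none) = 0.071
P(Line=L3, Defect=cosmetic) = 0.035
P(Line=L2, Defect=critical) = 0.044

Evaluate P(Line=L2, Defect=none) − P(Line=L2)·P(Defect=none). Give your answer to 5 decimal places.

-0.00745

P(Line=L2) = 0.028 + 0.014 + 0.053 + 0.044 = 0.139.
P(Defect=none) = 0.071 + 0.028 + 0.031 + 0.036 + 0.089 = 0.255.
P(Line=L2, Defect=none) − P(Line=L2)P(Defect=none) = 0.028 − 0.139×0.255 = -0.00745.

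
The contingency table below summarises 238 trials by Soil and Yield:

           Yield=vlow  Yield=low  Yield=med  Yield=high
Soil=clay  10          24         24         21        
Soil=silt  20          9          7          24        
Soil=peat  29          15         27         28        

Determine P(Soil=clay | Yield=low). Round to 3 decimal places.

Total with Yield=low: 24 + 9 + 15 = 48.
P(Soil=clay | Yield=low) = 24/48 = 0.500.

0.500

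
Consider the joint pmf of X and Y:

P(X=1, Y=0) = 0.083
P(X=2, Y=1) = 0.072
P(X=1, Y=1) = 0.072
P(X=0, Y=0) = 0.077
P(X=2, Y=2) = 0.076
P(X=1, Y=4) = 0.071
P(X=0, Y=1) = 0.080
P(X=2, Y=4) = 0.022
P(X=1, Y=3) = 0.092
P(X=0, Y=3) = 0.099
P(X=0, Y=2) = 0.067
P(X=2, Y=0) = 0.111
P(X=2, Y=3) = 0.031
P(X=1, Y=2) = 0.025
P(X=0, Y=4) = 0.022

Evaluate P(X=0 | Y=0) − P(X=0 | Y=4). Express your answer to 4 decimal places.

P(Y=0) = 0.077 + 0.083 + 0.111 = 0.271; P(X=0 | Y=0) = 0.077/0.271 = 0.28413.
P(Y=4) = 0.022 + 0.071 + 0.022 = 0.115; P(X=0 | Y=4) = 0.022/0.115 = 0.19130.
Difference = 0.0928.

0.0928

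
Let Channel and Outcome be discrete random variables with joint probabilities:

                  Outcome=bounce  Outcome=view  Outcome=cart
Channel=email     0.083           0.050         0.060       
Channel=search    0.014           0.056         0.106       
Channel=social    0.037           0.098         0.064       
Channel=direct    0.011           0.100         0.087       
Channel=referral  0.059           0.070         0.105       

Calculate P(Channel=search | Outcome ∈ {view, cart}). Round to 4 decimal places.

0.2035

P(Outcome=view) = 0.050 + 0.056 + 0.098 + 0.100 + 0.070 = 0.374.
P(Outcome=cart) = 0.060 + 0.106 + 0.064 + 0.087 + 0.105 = 0.422.
P(Outcome ∈ {view, cart}) = 0.374 + 0.422 = 0.796; P(Channel=search, Outcome ∈ {view, cart}) = 0.056 + 0.106 = 0.162.
P(Channel=search | Outcome ∈ {view, cart}) = 0.162/0.796 = 0.2035.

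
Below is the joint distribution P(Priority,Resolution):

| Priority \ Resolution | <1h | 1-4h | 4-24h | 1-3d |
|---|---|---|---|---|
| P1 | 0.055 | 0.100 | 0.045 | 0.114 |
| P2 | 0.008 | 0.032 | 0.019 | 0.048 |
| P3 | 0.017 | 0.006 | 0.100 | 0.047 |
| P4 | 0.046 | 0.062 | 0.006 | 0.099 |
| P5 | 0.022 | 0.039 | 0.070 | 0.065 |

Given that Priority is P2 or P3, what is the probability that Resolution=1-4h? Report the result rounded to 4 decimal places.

0.1372

P(Priority=P2) = 0.008 + 0.032 + 0.019 + 0.048 = 0.107.
P(Priority=P3) = 0.017 + 0.006 + 0.100 + 0.047 = 0.170.
P(Priority ∈ {P2, P3}) = 0.107 + 0.170 = 0.277; P(Resolution=1-4h, Priority ∈ {P2, P3}) = 0.032 + 0.006 = 0.038.
P(Resolution=1-4h | Priority ∈ {P2, P3}) = 0.038/0.277 = 0.1372.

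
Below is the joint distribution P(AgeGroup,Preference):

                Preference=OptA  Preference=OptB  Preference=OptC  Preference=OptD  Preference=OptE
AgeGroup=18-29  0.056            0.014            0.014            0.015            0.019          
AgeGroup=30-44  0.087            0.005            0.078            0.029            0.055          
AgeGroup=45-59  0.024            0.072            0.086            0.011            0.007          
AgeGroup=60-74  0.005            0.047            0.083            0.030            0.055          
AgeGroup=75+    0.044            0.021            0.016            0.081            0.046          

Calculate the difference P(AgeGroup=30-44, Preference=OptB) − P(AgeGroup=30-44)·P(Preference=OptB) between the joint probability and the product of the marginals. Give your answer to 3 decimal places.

P(AgeGroup=30-44) = 0.087 + 0.005 + 0.078 + 0.029 + 0.055 = 0.254.
P(Preference=OptB) = 0.014 + 0.005 + 0.072 + 0.047 + 0.021 = 0.159.
P(AgeGroup=30-44, Preference=OptB) − P(AgeGroup=30-44)P(Preference=OptB) = 0.005 − 0.254×0.159 = -0.035.

-0.035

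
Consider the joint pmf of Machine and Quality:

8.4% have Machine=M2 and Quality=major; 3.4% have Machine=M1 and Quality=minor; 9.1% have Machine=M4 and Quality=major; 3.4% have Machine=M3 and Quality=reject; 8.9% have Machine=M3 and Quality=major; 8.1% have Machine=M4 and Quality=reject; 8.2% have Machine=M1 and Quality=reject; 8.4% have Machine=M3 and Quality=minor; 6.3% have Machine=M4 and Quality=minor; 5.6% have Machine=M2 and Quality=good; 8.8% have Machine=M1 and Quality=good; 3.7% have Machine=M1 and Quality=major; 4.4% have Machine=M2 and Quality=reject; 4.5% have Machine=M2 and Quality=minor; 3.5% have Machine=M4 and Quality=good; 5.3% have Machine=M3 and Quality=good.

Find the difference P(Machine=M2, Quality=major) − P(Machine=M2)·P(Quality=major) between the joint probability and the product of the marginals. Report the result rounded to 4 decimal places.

P(Machine=M2) = 0.056 + 0.045 + 0.084 + 0.044 = 0.229.
P(Quality=major) = 0.037 + 0.084 + 0.089 + 0.091 = 0.301.
P(Machine=M2, Quality=major) − P(Machine=M2)P(Quality=major) = 0.084 − 0.229×0.301 = 0.0151.

0.0151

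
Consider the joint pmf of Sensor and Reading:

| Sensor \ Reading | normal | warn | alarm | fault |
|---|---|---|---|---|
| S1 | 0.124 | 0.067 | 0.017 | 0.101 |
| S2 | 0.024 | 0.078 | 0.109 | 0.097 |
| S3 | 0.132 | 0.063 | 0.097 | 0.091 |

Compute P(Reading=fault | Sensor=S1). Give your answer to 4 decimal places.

0.3269

P(Sensor=S1) = 0.124 + 0.067 + 0.017 + 0.101 = 0.309.
P(Reading=fault | Sensor=S1) = 0.101/0.309 = 0.3269.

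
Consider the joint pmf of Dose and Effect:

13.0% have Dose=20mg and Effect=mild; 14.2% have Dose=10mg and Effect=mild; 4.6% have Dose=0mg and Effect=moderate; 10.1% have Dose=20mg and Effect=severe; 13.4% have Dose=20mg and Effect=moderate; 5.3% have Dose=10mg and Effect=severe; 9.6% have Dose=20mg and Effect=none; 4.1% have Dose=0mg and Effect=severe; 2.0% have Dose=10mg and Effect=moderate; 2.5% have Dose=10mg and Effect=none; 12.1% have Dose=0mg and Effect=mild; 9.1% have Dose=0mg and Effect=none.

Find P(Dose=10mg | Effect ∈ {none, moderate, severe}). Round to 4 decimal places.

P(Effect=none) = 0.091 + 0.025 + 0.096 = 0.212.
P(Effect=moderate) = 0.046 + 0.020 + 0.134 = 0.200.
P(Effect=severe) = 0.041 + 0.053 + 0.101 = 0.195.
P(Effect ∈ {none, moderate, severe}) = 0.212 + 0.200 + 0.195 = 0.607; P(Dose=10mg, Effect ∈ {none, moderate, severe}) = 0.025 + 0.020 + 0.053 = 0.098.
P(Dose=10mg | Effect ∈ {none, moderate, severe}) = 0.098/0.607 = 0.1614.

0.1614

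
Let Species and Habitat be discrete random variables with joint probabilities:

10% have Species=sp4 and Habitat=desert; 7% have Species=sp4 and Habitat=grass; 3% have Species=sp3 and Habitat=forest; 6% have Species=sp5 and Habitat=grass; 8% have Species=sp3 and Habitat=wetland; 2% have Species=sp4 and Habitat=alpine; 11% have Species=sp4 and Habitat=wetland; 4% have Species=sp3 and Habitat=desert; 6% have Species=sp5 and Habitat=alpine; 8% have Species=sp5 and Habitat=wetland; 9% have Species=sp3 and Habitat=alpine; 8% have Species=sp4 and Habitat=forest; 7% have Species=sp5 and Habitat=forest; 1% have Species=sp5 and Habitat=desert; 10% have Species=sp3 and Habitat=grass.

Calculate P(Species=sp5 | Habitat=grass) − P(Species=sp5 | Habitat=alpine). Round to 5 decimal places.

P(Habitat=grass) = 0.10 + 0.07 + 0.06 = 0.23; P(Species=sp5 | Habitat=grass) = 0.06/0.23 = 0.260870.
P(Habitat=alpine) = 0.09 + 0.02 + 0.06 = 0.17; P(Species=sp5 | Habitat=alpine) = 0.06/0.17 = 0.352941.
Difference = -0.09207.

-0.09207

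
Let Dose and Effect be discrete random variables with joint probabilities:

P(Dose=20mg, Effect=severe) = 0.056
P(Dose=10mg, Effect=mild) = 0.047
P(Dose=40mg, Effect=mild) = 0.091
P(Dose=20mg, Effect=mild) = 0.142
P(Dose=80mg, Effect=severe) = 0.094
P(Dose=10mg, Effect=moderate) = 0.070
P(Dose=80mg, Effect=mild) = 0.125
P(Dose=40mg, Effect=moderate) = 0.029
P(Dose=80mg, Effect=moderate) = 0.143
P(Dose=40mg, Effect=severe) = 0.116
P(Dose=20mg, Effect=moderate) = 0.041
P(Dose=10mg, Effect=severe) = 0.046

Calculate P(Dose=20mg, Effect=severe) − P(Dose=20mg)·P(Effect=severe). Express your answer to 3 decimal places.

P(Dose=20mg) = 0.142 + 0.041 + 0.056 = 0.239.
P(Effect=severe) = 0.046 + 0.056 + 0.116 + 0.094 = 0.312.
P(Dose=20mg, Effect=severe) − P(Dose=20mg)P(Effect=severe) = 0.056 − 0.239×0.312 = -0.019.

-0.019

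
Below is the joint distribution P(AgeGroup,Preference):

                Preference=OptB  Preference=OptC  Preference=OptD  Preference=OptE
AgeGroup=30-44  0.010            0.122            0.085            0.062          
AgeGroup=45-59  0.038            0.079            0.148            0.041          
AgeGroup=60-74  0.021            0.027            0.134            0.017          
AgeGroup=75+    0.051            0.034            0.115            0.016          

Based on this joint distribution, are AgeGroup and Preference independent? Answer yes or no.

P(AgeGroup=30-44) = 0.279 and P(Preference=OptD) = 0.482, so their product is 0.13448, but P(AgeGroup=30-44, Preference=OptD) = 0.085. Since these differ, AgeGroup and Preference are not independent.

no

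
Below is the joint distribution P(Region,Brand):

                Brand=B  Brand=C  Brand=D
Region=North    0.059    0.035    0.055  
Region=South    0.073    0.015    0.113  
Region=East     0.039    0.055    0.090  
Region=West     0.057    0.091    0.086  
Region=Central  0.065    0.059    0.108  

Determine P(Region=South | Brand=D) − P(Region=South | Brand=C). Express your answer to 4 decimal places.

P(Brand=D) = 0.055 + 0.113 + 0.090 + 0.086 + 0.108 = 0.452; P(Region=South | Brand=D) = 0.113/0.452 = 0.25000.
P(Brand=C) = 0.035 + 0.015 + 0.055 + 0.091 + 0.059 = 0.255; P(Region=South | Brand=C) = 0.015/0.255 = 0.05882.
Difference = 0.1912.

0.1912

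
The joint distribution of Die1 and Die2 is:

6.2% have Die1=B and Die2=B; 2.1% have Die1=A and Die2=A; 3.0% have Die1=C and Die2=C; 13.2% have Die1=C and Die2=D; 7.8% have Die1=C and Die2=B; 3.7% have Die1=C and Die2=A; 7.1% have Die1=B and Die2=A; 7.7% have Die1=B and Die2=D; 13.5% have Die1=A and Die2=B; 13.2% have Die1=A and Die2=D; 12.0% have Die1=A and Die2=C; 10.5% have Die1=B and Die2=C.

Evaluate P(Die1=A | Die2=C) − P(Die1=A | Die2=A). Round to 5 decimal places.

P(Die2=C) = 0.120 + 0.105 + 0.030 = 0.255; P(Die1=A | Die2=C) = 0.120/0.255 = 0.470588.
P(Die2=A) = 0.021 + 0.071 + 0.037 = 0.129; P(Die1=A | Die2=A) = 0.021/0.129 = 0.162791.
Difference = 0.30780.

0.30780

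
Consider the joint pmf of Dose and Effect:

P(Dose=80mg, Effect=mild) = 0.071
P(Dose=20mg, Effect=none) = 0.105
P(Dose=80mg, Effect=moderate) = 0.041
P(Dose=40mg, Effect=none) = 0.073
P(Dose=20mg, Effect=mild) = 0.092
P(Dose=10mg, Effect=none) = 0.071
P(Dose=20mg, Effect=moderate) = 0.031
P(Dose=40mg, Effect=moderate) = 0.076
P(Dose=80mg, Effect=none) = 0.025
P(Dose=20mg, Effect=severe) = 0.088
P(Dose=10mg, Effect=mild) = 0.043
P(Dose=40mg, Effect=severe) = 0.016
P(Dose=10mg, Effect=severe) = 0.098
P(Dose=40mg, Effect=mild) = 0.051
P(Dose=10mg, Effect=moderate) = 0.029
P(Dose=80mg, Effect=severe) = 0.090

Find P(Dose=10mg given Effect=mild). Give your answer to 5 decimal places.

P(Effect=mild) = 0.043 + 0.092 + 0.051 + 0.071 = 0.257.
P(Dose=10mg | Effect=mild) = 0.043/0.257 = 0.16732.

0.16732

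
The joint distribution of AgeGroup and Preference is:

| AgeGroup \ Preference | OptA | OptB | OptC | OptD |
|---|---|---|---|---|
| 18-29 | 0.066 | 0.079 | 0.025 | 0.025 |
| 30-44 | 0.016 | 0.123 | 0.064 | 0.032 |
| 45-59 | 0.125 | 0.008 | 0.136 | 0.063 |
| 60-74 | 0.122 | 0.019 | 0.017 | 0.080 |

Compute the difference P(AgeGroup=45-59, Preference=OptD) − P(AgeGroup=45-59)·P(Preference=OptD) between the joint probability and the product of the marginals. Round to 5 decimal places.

P(AgeGroup=45-59) = 0.125 + 0.008 + 0.136 + 0.063 = 0.332.
P(Preference=OptD) = 0.025 + 0.032 + 0.063 + 0.080 = 0.200.
P(AgeGroup=45-59, Preference=OptD) − P(AgeGroup=45-59)P(Preference=OptD) = 0.063 − 0.332×0.200 = -0.00340.

-0.00340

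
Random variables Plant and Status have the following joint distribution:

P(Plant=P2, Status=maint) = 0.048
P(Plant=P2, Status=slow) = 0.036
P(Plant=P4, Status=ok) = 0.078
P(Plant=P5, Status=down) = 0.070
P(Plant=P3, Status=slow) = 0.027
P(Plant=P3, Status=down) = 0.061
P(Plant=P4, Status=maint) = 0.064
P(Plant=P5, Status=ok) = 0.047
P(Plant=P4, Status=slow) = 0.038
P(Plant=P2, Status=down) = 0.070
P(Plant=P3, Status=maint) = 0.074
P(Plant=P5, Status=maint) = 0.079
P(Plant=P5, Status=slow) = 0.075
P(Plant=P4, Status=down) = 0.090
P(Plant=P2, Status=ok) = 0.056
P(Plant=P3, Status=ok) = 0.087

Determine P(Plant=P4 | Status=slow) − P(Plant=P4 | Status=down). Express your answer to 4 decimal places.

P(Status=slow) = 0.036 + 0.027 + 0.038 + 0.075 = 0.176; P(Plant=P4 | Status=slow) = 0.038/0.176 = 0.21591.
P(Status=down) = 0.070 + 0.061 + 0.090 + 0.070 = 0.291; P(Plant=P4 | Status=down) = 0.090/0.291 = 0.30928.
Difference = -0.0934.

-0.0934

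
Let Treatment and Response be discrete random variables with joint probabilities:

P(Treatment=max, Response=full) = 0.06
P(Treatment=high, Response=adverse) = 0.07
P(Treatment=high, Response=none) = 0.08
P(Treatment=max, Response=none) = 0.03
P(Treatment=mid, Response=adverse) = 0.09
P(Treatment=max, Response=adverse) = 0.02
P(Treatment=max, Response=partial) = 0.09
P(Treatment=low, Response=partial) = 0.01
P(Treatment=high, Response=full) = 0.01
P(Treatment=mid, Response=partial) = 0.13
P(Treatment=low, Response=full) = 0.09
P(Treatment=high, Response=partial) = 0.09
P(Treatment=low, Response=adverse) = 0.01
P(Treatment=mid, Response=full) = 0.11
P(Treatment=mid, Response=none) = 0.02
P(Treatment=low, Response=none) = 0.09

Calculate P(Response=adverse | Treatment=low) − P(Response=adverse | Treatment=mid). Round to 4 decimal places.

-0.2071

P(Treatment=low) = 0.09 + 0.01 + 0.09 + 0.01 = 0.20; P(Response=adverse | Treatment=low) = 0.01/0.20 = 0.05000.
P(Treatment=mid) = 0.02 + 0.13 + 0.11 + 0.09 = 0.35; P(Response=adverse | Treatment=mid) = 0.09/0.35 = 0.25714.
Difference = -0.2071.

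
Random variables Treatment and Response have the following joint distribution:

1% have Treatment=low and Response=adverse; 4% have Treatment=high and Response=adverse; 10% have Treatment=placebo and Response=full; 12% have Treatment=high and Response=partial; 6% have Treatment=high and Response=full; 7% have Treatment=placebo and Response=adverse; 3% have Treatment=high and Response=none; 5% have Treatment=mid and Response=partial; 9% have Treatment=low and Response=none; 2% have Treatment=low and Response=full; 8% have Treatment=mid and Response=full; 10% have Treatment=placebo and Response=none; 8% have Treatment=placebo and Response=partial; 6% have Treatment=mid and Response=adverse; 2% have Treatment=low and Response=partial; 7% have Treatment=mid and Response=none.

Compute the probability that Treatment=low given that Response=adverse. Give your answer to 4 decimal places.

P(Response=adverse) = 0.07 + 0.01 + 0.06 + 0.04 = 0.18.
P(Treatment=low | Response=adverse) = 0.01/0.18 = 0.0556.

0.0556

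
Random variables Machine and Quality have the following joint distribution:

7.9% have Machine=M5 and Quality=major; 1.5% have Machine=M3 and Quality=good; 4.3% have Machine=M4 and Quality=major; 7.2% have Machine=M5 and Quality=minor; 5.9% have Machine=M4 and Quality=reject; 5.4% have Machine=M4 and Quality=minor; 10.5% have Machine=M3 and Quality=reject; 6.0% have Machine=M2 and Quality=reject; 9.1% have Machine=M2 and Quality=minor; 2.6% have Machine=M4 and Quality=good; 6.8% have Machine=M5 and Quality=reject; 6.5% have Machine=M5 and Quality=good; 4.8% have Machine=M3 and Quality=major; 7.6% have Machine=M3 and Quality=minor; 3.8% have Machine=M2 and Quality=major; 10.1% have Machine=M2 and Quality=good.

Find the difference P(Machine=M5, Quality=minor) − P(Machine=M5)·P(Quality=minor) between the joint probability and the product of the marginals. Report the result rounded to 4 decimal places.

P(Machine=M5) = 0.065 + 0.072 + 0.079 + 0.068 = 0.284.
P(Quality=minor) = 0.091 + 0.076 + 0.054 + 0.072 = 0.293.
P(Machine=M5, Quality=minor) − P(Machine=M5)P(Quality=minor) = 0.072 − 0.284×0.293 = -0.0112.

-0.0112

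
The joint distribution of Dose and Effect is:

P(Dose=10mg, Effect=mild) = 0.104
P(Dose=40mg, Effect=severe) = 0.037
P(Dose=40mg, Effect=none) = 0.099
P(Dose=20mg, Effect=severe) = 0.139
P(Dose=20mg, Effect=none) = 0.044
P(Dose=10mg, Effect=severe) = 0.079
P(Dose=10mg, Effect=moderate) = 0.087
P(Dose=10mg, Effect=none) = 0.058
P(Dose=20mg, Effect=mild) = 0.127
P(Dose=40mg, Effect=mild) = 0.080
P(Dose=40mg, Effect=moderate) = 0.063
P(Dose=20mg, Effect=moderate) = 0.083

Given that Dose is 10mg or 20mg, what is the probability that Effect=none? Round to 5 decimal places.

0.14147

P(Dose=10mg) = 0.058 + 0.104 + 0.087 + 0.079 = 0.328.
P(Dose=20mg) = 0.044 + 0.127 + 0.083 + 0.139 = 0.393.
P(Dose ∈ {10mg, 20mg}) = 0.328 + 0.393 = 0.721; P(Effect=none, Dose ∈ {10mg, 20mg}) = 0.058 + 0.044 = 0.102.
P(Effect=none | Dose ∈ {10mg, 20mg}) = 0.102/0.721 = 0.14147.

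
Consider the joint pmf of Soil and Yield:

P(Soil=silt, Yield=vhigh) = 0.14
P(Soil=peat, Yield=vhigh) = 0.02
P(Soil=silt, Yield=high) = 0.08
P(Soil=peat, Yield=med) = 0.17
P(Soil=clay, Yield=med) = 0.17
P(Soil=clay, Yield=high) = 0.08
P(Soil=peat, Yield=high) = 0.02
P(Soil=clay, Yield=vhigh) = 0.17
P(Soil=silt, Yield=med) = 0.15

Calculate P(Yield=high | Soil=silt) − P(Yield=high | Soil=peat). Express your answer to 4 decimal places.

0.1210

P(Soil=silt) = 0.15 + 0.08 + 0.14 = 0.37; P(Yield=high | Soil=silt) = 0.08/0.37 = 0.21622.
P(Soil=peat) = 0.17 + 0.02 + 0.02 = 0.21; P(Yield=high | Soil=peat) = 0.02/0.21 = 0.09524.
Difference = 0.1210.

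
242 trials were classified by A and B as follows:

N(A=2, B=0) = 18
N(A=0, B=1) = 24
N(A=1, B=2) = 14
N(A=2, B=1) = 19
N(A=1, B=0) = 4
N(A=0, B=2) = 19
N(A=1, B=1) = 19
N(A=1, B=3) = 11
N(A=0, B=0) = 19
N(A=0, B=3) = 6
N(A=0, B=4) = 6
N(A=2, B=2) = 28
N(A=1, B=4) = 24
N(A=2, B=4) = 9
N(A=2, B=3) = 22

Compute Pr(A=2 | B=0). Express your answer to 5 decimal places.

0.43902

Total with B=0: 19 + 4 + 18 = 41.
P(A=2 | B=0) = 18/41 = 0.43902.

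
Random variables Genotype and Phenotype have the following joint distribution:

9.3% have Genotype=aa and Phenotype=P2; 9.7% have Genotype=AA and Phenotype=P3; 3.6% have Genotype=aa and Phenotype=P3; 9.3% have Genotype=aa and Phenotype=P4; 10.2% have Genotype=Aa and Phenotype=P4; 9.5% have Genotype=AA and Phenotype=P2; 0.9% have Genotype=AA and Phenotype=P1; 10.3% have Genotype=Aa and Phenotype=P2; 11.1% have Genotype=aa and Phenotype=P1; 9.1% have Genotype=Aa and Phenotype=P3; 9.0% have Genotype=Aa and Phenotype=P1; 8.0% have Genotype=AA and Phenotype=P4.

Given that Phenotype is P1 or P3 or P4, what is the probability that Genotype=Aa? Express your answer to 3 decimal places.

0.399

P(Phenotype=P1) = 0.009 + 0.090 + 0.111 = 0.210.
P(Phenotype=P3) = 0.097 + 0.091 + 0.036 = 0.224.
P(Phenotype=P4) = 0.080 + 0.102 + 0.093 = 0.275.
P(Phenotype ∈ {P1, P3, P4}) = 0.210 + 0.224 + 0.275 = 0.709; P(Genotype=Aa, Phenotype ∈ {P1, P3, P4}) = 0.090 + 0.091 + 0.102 = 0.283.
P(Genotype=Aa | Phenotype ∈ {P1, P3, P4}) = 0.283/0.709 = 0.399.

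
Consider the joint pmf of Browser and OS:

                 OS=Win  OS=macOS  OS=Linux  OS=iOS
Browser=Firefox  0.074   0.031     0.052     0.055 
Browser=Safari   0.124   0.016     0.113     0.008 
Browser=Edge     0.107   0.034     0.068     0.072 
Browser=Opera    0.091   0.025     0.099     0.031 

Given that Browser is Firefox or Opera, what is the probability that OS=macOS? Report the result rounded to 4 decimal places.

P(Browser=Firefox) = 0.074 + 0.031 + 0.052 + 0.055 = 0.212.
P(Browser=Opera) = 0.091 + 0.025 + 0.099 + 0.031 = 0.246.
P(Browser ∈ {Firefox, Opera}) = 0.212 + 0.246 = 0.458; P(OS=macOS, Browser ∈ {Firefox, Opera}) = 0.031 + 0.025 = 0.056.
P(OS=macOS | Browser ∈ {Firefox, Opera}) = 0.056/0.458 = 0.1223.

0.1223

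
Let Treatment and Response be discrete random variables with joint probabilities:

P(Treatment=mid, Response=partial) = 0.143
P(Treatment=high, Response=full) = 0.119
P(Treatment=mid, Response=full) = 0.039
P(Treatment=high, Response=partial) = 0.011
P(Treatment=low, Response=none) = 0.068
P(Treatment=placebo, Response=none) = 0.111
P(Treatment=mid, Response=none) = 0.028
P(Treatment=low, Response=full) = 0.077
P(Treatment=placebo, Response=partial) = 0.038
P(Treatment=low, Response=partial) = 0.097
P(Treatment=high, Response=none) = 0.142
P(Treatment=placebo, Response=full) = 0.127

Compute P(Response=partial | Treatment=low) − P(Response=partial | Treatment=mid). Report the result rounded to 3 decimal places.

P(Treatment=low) = 0.068 + 0.097 + 0.077 = 0.242; P(Response=partial | Treatment=low) = 0.097/0.242 = 0.4008.
P(Treatment=mid) = 0.028 + 0.143 + 0.039 = 0.210; P(Response=partial | Treatment=mid) = 0.143/0.210 = 0.6810.
Difference = -0.280.

-0.280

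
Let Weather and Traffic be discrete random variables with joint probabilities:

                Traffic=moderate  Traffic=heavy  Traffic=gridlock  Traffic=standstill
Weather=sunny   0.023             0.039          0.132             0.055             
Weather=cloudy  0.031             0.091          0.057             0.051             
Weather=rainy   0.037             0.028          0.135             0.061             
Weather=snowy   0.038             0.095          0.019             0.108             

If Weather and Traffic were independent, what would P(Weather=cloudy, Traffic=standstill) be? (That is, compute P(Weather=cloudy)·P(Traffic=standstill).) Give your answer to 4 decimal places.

P(Weather=cloudy) = 0.031 + 0.091 + 0.057 + 0.051 = 0.230.
P(Traffic=standstill) = 0.055 + 0.051 + 0.061 + 0.108 = 0.275.
Product: 0.230 × 0.275 = 0.0633.

0.0633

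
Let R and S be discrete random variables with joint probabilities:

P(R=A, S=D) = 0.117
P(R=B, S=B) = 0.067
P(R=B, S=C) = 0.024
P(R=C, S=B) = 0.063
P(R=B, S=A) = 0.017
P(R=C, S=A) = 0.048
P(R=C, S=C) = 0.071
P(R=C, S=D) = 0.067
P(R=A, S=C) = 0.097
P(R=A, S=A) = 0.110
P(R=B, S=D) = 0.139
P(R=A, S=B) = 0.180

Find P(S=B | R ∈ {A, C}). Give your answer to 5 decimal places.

0.32271

P(R=A) = 0.110 + 0.180 + 0.097 + 0.117 = 0.504.
P(R=C) = 0.048 + 0.063 + 0.071 + 0.067 = 0.249.
P(R ∈ {A, C}) = 0.504 + 0.249 = 0.753; P(S=B, R ∈ {A, C}) = 0.180 + 0.063 = 0.243.
P(S=B | R ∈ {A, C}) = 0.243/0.753 = 0.32271.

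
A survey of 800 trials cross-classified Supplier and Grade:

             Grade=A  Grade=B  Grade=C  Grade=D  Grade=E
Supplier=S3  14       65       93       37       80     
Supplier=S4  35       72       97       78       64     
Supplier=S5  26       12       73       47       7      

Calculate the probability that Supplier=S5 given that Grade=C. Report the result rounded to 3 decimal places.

0.278

Total with Grade=C: 93 + 97 + 73 = 263.
P(Supplier=S5 | Grade=C) = 73/263 = 0.278.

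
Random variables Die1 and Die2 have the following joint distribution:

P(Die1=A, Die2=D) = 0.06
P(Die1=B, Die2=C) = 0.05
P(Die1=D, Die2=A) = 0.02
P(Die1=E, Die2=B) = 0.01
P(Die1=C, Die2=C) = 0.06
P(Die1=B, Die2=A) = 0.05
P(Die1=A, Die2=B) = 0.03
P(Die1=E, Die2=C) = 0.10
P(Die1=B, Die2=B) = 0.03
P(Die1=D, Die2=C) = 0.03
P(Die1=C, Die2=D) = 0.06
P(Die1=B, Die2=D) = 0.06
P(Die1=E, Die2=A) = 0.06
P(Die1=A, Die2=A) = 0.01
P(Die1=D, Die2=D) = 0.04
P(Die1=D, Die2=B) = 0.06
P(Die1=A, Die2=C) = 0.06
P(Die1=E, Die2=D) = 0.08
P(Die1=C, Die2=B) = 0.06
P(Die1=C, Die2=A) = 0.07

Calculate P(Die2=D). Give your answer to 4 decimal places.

P(Die2=D) = 0.06 + 0.06 + 0.06 + 0.04 + 0.08 = 0.30.

0.3000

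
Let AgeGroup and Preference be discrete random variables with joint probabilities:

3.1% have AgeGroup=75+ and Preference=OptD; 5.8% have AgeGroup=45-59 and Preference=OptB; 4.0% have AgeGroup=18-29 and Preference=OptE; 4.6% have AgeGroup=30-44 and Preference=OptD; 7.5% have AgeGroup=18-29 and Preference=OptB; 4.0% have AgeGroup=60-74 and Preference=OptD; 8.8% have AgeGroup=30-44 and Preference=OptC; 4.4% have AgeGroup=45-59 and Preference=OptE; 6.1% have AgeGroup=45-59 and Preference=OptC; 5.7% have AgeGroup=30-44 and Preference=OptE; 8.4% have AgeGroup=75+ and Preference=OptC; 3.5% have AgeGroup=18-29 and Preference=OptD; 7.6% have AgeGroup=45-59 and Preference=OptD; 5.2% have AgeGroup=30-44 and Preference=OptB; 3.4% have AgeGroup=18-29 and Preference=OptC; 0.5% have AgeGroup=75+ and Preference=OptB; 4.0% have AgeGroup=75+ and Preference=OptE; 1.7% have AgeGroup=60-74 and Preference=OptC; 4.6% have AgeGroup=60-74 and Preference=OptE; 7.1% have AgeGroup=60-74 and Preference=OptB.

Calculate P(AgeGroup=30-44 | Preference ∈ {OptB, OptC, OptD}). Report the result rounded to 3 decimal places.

P(Preference=OptB) = 0.075 + 0.052 + 0.058 + 0.071 + 0.005 = 0.261.
P(Preference=OptC) = 0.034 + 0.088 + 0.061 + 0.017 + 0.084 = 0.284.
P(Preference=OptD) = 0.035 + 0.046 + 0.076 + 0.040 + 0.031 = 0.228.
P(Preference ∈ {OptB, OptC, OptD}) = 0.261 + 0.284 + 0.228 = 0.773; P(AgeGroup=30-44, Preference ∈ {OptB, OptC, OptD}) = 0.052 + 0.088 + 0.046 = 0.186.
P(AgeGroup=30-44 | Preference ∈ {OptB, OptC, OptD}) = 0.186/0.773 = 0.241.

0.241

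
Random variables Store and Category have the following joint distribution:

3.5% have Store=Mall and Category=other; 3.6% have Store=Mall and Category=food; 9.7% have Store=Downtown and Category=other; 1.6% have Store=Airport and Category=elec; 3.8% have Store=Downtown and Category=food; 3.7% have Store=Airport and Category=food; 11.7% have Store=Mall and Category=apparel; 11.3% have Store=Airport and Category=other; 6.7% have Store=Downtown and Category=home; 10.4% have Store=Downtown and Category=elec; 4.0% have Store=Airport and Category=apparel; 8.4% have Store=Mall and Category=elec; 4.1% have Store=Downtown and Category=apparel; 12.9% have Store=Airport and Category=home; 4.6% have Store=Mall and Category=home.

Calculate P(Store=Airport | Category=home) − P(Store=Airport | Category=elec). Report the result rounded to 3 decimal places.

0.455

P(Category=home) = 0.067 + 0.046 + 0.129 = 0.242; P(Store=Airport | Category=home) = 0.129/0.242 = 0.5331.
P(Category=elec) = 0.104 + 0.084 + 0.016 = 0.204; P(Store=Airport | Category=elec) = 0.016/0.204 = 0.0784.
Difference = 0.455.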